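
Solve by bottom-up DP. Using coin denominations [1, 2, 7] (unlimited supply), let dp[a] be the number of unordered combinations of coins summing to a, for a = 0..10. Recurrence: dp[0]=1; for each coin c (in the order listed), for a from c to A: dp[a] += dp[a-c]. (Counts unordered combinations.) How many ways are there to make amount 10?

after  coin     0     1     2     3     4     5     6     7     8     9    10
          1     1     1     1     1     1     1     1     1     1     1     1
          2     1     1     2     2     3     3     4     4     5     5     6
          7     1     1     2     2     3     3     4     5     6     7     8

8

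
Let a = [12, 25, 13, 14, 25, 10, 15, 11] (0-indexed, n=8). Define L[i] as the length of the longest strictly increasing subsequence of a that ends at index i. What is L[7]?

   i    0    1    2    3    4    5    6    7
a[i]   12   25   13   14   25   10   15   11
L[i]    1    2    2    3    4    1    4    2

2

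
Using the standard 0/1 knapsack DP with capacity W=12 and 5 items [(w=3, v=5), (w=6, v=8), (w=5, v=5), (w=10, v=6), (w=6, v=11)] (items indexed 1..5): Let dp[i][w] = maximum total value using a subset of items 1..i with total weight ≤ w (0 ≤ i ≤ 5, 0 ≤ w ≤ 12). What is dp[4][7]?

i\w   0   1   2   3   4   5   6   7   8   9  10  11  12
  0   0   0   0   0   0   0   0   0   0   0   0   0   0
  1   0   0   0   5   5   5   5   5   5   5   5   5   5
  2   0   0   0   5   5   5   8   8   8  13  13  13  13
  3   0   0   0   5   5   5   8   8  10  13  13  13  13
  4   0   0   0   5   5   5   8   8  10  13  13  13  13
  5   0   0   0   5   5   5  11  11  11  16  16  16  19

8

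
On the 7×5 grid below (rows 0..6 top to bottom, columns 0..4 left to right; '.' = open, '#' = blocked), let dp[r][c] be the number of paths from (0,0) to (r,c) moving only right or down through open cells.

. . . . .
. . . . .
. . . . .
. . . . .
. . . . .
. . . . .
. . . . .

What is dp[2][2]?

6

r\c   0   1   2   3   4
  0   1   1   1   1   1
  1   1   2   3   4   5
  2   1   3   6  10  15
  3   1   4  10  20  35
  4   1   5  15  35  70
  5   1   6  21  56 126
  6   1   7  28  84 210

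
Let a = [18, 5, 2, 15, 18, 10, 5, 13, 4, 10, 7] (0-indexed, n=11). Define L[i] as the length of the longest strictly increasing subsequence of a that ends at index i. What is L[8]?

   i    0    1    2    3    4    5    6    7    8    9   10
a[i]   18    5    2   15   18   10    5   13    4   10    7
L[i]    1    1    1    2    3    2    2    3    2    3    3

2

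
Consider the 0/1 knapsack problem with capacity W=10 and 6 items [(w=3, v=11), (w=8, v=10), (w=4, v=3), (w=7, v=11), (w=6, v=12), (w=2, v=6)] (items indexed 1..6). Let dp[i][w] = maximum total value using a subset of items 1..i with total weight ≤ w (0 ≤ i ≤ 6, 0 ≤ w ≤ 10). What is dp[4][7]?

14

i\w   0   1   2   3   4   5   6   7   8   9  10
  0   0   0   0   0   0   0   0   0   0   0   0
  1   0   0   0  11  11  11  11  11  11  11  11
  2   0   0   0  11  11  11  11  11  11  11  11
  3   0   0   0  11  11  11  11  14  14  14  14
  4   0   0   0  11  11  11  11  14  14  14  22
  5   0   0   0  11  11  11  12  14  14  23  23
  6   0   0   6  11  11  17  17  17  18  23  23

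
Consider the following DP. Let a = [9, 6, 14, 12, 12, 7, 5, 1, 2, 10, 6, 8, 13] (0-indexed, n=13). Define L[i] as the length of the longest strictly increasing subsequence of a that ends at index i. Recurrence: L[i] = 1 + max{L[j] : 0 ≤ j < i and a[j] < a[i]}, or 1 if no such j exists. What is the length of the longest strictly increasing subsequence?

5

   i    0    1    2    3    4    5    6    7    8    9   10   11   12
a[i]    9    6   14   12   12    7    5    1    2   10    6    8   13
L[i]    1    1    2    2    2    2    1    1    2    3    3    4    5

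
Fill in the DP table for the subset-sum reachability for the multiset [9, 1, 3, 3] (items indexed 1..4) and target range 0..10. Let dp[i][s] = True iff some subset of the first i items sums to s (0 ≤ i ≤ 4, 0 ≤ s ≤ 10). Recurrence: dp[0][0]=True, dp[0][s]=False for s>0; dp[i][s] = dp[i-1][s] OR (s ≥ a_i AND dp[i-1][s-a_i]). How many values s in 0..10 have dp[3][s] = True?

i\s   0   1   2   3   4   5   6   7   8   9  10
  0   T   F   F   F   F   F   F   F   F   F   F
  1   T   F   F   F   F   F   F   F   F   T   F
  2   T   T   F   F   F   F   F   F   F   T   T
  3   T   T   F   T   T   F   F   F   F   T   T
  4   T   T   F   T   T   F   T   T   F   T   T

6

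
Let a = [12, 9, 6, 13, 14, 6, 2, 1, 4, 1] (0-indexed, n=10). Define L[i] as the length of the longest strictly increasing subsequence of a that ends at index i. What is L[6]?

   i    0    1    2    3    4    5    6    7    8    9
a[i]   12    9    6   13   14    6    2    1    4    1
L[i]    1    1    1    2    3    1    1    1    2    1

1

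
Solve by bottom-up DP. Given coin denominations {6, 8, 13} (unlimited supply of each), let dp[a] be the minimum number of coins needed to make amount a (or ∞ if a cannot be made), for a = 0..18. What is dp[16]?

2

 a  0  1  2  3  4  5  6  7  8  9 10 11 12 13 14 15 16 17 18
dp  0  -  -  -  -  -  1  -  1  -  -  -  2  1  2  -  2  -  3
(- denotes ∞ / unreachable)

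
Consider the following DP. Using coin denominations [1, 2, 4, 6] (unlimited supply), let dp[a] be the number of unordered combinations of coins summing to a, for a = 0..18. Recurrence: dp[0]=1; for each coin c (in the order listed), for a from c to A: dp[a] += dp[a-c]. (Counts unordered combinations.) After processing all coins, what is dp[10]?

16

after  coin     0     1     2     3     4     5     6     7     8     9    10    11    12    13    14    15    16    17    18
          1     1     1     1     1     1     1     1     1     1     1     1     1     1     1     1     1     1     1     1
          2     1     1     2     2     3     3     4     4     5     5     6     6     7     7     8     8     9     9    10
          4     1     1     2     2     4     4     6     6     9     9    12    12    16    16    20    20    25    25    30
          6     1     1     2     2     4     4     7     7    11    11    16    16    23    23    31    31    41    41    53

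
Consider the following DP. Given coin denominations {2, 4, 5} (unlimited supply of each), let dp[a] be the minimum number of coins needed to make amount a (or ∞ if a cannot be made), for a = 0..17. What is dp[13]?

3

 a  0  1  2  3  4  5  6  7  8  9 10 11 12 13 14 15 16 17
dp  0  -  1  -  1  1  2  2  2  2  2  3  3  3  3  3  4  4
(- denotes ∞ / unreachable)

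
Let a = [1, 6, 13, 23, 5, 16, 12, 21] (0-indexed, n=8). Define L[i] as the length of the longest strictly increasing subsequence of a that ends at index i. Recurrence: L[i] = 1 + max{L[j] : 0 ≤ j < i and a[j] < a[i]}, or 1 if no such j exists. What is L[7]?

   i    0    1    2    3    4    5    6    7
a[i]    1    6   13   23    5   16   12   21
L[i]    1    2    3    4    2    4    3    5

5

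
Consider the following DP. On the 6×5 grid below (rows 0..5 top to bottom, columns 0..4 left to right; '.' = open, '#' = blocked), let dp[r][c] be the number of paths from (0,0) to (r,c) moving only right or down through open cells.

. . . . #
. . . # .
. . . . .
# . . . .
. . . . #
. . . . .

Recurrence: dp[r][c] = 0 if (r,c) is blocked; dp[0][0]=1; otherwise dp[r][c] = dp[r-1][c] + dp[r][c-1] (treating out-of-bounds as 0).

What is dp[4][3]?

27

r\c   0   1   2   3   4
  0   1   1   1   1   0
  1   1   2   3   0   0
  2   1   3   6   6   6
  3   0   3   9  15  21
  4   0   3  12  27   0
  5   0   3  15  42  42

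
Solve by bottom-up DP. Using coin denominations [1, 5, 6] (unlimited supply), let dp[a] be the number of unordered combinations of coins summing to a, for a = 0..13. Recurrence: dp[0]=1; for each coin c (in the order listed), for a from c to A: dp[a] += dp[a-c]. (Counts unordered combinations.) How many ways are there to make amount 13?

6

after  coin     0     1     2     3     4     5     6     7     8     9    10    11    12    13
          1     1     1     1     1     1     1     1     1     1     1     1     1     1     1
          5     1     1     1     1     1     2     2     2     2     2     3     3     3     3
          6     1     1     1     1     1     2     3     3     3     3     4     5     6     6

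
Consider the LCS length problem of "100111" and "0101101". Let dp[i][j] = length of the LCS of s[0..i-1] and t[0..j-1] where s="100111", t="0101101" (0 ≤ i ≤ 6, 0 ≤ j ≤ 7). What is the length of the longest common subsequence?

   ''  0  1  0  1  1  0  1
''  0  0  0  0  0  0  0  0
 1  0  0  1  1  1  1  1  1
 0  0  1  1  2  2  2  2  2
 0  0  1  1  2  2  2  3  3
 1  0  1  2  2  3  3  3  4
 1  0  1  2  2  3  4  4  4
 1  0  1  2  2  3  4  4  5

5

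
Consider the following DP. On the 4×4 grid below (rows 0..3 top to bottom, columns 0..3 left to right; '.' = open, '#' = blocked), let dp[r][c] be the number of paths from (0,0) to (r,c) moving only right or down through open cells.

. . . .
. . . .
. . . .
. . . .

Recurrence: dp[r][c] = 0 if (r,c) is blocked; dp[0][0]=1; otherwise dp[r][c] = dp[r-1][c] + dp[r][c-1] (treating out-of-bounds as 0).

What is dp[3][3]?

20

r\c   0   1   2   3
  0   1   1   1   1
  1   1   2   3   4
  2   1   3   6  10
  3   1   4  10  20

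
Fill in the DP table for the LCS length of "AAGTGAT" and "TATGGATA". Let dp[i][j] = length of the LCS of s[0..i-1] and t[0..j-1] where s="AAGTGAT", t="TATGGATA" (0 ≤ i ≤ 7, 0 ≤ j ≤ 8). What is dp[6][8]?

   ''  T  A  T  G  G  A  T  A
''  0  0  0  0  0  0  0  0  0
 A  0  0  1  1  1  1  1  1  1
 A  0  0  1  1  1  1  2  2  2
 G  0  0  1  1  2  2  2  2  2
 T  0  1  1  2  2  2  2  3  3
 G  0  1  1  2  3  3  3  3  3
 A  0  1  2  2  3  3  4  4  4
 T  0  1  2  3  3  3  4  5  5

4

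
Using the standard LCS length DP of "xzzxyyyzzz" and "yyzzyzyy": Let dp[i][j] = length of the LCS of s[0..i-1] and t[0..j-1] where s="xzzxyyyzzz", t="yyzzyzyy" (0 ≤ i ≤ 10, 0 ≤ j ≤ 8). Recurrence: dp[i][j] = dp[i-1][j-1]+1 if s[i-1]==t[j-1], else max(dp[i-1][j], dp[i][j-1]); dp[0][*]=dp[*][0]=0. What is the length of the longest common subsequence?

5

   ''  y  y  z  z  y  z  y  y
''  0  0  0  0  0  0  0  0  0
 x  0  0  0  0  0  0  0  0  0
 z  0  0  0  1  1  1  1  1  1
 z  0  0  0  1  2  2  2  2  2
 x  0  0  0  1  2  2  2  2  2
 y  0  1  1  1  2  3  3  3  3
 y  0  1  2  2  2  3  3  4  4
 y  0  1  2  2  2  3  3  4  5
 z  0  1  2  3  3  3  4  4  5
 z  0  1  2  3  4  4  4  4  5
 z  0  1  2  3  4  4  5  5  5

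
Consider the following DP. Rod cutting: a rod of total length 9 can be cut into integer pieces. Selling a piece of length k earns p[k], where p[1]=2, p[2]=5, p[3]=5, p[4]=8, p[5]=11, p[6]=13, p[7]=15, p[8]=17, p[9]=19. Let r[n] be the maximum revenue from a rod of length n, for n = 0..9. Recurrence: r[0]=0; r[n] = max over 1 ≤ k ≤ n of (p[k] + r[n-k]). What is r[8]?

20

   n    0    1    2    3    4    5    6    7    8    9
r[n]    0    2    5    7   10   12   15   17   20   22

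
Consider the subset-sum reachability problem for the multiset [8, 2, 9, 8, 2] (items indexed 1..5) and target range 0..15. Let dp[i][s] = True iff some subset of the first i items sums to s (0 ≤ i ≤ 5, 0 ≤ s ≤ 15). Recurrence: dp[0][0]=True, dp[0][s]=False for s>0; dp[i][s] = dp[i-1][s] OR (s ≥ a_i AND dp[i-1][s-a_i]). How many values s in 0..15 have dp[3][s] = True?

i\s   0   1   2   3   4   5   6   7   8   9  10  11  12  13  14  15
  0   T   F   F   F   F   F   F   F   F   F   F   F   F   F   F   F
  1   T   F   F   F   F   F   F   F   T   F   F   F   F   F   F   F
  2   T   F   T   F   F   F   F   F   T   F   T   F   F   F   F   F
  3   T   F   T   F   F   F   F   F   T   T   T   T   F   F   F   F
  4   T   F   T   F   F   F   F   F   T   T   T   T   F   F   F   F
  5   T   F   T   F   T   F   F   F   T   T   T   T   T   T   F   F

6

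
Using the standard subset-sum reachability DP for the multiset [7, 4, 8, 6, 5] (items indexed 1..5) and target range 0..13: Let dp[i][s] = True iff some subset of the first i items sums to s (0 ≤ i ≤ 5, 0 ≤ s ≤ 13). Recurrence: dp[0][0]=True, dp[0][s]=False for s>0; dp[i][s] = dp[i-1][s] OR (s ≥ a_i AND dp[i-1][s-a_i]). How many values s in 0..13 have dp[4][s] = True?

9

i\s   0   1   2   3   4   5   6   7   8   9  10  11  12  13
  0   T   F   F   F   F   F   F   F   F   F   F   F   F   F
  1   T   F   F   F   F   F   F   T   F   F   F   F   F   F
  2   T   F   F   F   T   F   F   T   F   F   F   T   F   F
  3   T   F   F   F   T   F   F   T   T   F   F   T   T   F
  4   T   F   F   F   T   F   T   T   T   F   T   T   T   T
  5   T   F   F   F   T   T   T   T   T   T   T   T   T   T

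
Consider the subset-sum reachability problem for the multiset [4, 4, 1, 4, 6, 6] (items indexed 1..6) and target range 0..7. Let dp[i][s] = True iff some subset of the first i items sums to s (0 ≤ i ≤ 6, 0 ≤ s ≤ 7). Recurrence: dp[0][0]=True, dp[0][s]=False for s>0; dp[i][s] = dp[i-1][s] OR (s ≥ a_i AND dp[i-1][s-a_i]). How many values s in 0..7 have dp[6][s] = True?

6

i\s   0   1   2   3   4   5   6   7
  0   T   F   F   F   F   F   F   F
  1   T   F   F   F   T   F   F   F
  2   T   F   F   F   T   F   F   F
  3   T   T   F   F   T   T   F   F
  4   T   T   F   F   T   T   F   F
  5   T   T   F   F   T   T   T   T
  6   T   T   F   F   T   T   T   T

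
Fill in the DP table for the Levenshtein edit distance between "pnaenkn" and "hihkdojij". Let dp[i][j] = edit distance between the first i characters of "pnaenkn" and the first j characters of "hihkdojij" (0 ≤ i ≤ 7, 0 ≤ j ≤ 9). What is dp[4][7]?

   ''  h  i  h  k  d  o  j  i  j
''  0  1  2  3  4  5  6  7  8  9
 p  1  1  2  3  4  5  6  7  8  9
 n  2  2  2  3  4  5  6  7  8  9
 a  3  3  3  3  4  5  6  7  8  9
 e  4  4  4  4  4  5  6  7  8  9
 n  5  5  5  5  5  5  6  7  8  9
 k  6  6  6  6  5  6  6  7  8  9
 n  7  7  7  7  6  6  7  7  8  9

7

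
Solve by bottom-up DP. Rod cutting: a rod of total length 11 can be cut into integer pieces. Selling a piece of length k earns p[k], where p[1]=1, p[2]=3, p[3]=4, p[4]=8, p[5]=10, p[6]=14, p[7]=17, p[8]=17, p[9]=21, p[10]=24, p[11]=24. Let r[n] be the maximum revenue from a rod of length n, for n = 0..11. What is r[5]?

   n    0    1    2    3    4    5    6    7    8    9   10   11
r[n]    0    1    3    4    8   10   14   17   18   21   24   25

10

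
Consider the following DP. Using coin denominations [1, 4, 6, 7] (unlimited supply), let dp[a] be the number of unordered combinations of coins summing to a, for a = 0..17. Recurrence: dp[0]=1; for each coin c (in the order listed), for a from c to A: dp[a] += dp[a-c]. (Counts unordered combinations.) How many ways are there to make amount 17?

16

after  coin     0     1     2     3     4     5     6     7     8     9    10    11    12    13    14    15    16    17
          1     1     1     1     1     1     1     1     1     1     1     1     1     1     1     1     1     1     1
          4     1     1     1     1     2     2     2     2     3     3     3     3     4     4     4     4     5     5
          6     1     1     1     1     2     2     3     3     4     4     5     5     7     7     8     8    10    10
          7     1     1     1     1     2     2     3     4     5     5     6     7     9    10    12    13    15    16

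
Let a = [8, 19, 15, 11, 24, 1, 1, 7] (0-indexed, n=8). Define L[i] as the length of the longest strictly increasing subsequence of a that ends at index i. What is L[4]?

3

   i    0    1    2    3    4    5    6    7
a[i]    8   19   15   11   24    1    1    7
L[i]    1    2    2    2    3    1    1    2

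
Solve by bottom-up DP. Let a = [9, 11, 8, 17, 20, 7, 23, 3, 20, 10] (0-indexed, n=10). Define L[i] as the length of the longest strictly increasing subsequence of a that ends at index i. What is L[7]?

   i    0    1    2    3    4    5    6    7    8    9
a[i]    9   11    8   17   20    7   23    3   20   10
L[i]    1    2    1    3    4    1    5    1    4    2

1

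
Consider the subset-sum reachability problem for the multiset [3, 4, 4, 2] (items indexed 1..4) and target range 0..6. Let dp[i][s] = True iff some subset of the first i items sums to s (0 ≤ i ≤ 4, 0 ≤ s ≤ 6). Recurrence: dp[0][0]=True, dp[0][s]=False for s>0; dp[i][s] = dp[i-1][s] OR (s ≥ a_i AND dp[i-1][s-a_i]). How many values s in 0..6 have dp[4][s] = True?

i\s   0   1   2   3   4   5   6
  0   T   F   F   F   F   F   F
  1   T   F   F   T   F   F   F
  2   T   F   F   T   T   F   F
  3   T   F   F   T   T   F   F
  4   T   F   T   T   T   T   T

6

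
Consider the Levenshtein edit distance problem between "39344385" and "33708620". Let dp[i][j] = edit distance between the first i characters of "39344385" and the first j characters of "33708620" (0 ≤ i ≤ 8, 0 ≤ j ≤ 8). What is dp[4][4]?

   ''  3  3  7  0  8  6  2  0
''  0  1  2  3  4  5  6  7  8
 3  1  0  1  2  3  4  5  6  7
 9  2  1  1  2  3  4  5  6  7
 3  3  2  1  2  3  4  5  6  7
 4  4  3  2  2  3  4  5  6  7
 4  5  4  3  3  3  4  5  6  7
 3  6  5  4  4  4  4  5  6  7
 8  7  6  5  5  5  4  5  6  7
 5  8  7  6  6  6  5  5  6  7

3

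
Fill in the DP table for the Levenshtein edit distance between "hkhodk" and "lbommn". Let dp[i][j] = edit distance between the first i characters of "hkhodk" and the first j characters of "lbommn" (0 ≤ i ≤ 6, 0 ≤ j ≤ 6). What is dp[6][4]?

5

   ''  l  b  o  m  m  n
''  0  1  2  3  4  5  6
 h  1  1  2  3  4  5  6
 k  2  2  2  3  4  5  6
 h  3  3  3  3  4  5  6
 o  4  4  4  3  4  5  6
 d  5  5  5  4  4  5  6
 k  6  6  6  5  5  5  6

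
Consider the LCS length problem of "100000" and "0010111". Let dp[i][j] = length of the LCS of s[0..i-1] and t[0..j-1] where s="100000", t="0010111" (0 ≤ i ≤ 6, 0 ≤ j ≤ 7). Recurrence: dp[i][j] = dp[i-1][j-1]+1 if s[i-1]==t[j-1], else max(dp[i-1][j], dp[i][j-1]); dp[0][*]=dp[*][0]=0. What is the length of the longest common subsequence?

3

   ''  0  0  1  0  1  1  1
''  0  0  0  0  0  0  0  0
 1  0  0  0  1  1  1  1  1
 0  0  1  1  1  2  2  2  2
 0  0  1  2  2  2  2  2  2
 0  0  1  2  2  3  3  3  3
 0  0  1  2  2  3  3  3  3
 0  0  1  2  2  3  3  3  3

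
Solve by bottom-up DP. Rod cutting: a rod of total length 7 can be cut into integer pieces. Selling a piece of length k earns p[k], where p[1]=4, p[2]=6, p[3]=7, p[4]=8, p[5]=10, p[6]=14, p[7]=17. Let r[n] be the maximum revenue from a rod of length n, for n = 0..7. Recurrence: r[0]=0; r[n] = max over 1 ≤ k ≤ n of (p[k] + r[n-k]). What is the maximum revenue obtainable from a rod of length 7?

28

   n    0    1    2    3    4    5    6    7
r[n]    0    4    8   12   16   20   24   28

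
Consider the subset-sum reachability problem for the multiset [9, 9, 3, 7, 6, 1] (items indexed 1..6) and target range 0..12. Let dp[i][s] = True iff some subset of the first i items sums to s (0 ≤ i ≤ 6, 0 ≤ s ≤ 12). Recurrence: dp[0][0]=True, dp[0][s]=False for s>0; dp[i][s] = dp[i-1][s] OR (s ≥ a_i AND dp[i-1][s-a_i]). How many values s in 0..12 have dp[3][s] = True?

4

i\s   0   1   2   3   4   5   6   7   8   9  10  11  12
  0   T   F   F   F   F   F   F   F   F   F   F   F   F
  1   T   F   F   F   F   F   F   F   F   T   F   F   F
  2   T   F   F   F   F   F   F   F   F   T   F   F   F
  3   T   F   F   T   F   F   F   F   F   T   F   F   T
  4   T   F   F   T   F   F   F   T   F   T   T   F   T
  5   T   F   F   T   F   F   T   T   F   T   T   F   T
  6   T   T   F   T   T   F   T   T   T   T   T   T   T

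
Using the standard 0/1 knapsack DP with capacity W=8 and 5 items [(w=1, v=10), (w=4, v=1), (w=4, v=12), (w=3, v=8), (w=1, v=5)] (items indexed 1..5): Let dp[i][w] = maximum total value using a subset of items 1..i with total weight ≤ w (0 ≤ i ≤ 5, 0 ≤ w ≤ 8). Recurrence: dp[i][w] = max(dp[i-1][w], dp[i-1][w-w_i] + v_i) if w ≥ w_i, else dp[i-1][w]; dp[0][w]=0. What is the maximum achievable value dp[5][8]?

30

i\w   0   1   2   3   4   5   6   7   8
  0   0   0   0   0   0   0   0   0   0
  1   0  10  10  10  10  10  10  10  10
  2   0  10  10  10  10  11  11  11  11
  3   0  10  10  10  12  22  22  22  22
  4   0  10  10  10  18  22  22  22  30
  5   0  10  15  15  18  23  27  27  30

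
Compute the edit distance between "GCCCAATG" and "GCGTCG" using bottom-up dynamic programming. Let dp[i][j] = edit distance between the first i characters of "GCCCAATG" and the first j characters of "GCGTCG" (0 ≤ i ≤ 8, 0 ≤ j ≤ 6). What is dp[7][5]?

   ''  G  C  G  T  C  G
''  0  1  2  3  4  5  6
 G  1  0  1  2  3  4  5
 C  2  1  0  1  2  3  4
 C  3  2  1  1  2  2  3
 C  4  3  2  2  2  2  3
 A  5  4  3  3  3  3  3
 A  6  5  4  4  4  4  4
 T  7  6  5  5  4  5  5
 G  8  7  6  5  5  5  5

5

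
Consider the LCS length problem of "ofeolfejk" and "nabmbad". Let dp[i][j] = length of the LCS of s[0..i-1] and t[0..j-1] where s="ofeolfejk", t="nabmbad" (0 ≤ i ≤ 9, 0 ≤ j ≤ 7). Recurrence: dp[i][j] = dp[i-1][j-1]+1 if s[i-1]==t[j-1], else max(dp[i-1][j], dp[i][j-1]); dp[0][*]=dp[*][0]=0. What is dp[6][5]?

   ''  n  a  b  m  b  a  d
''  0  0  0  0  0  0  0  0
 o  0  0  0  0  0  0  0  0
 f  0  0  0  0  0  0  0  0
 e  0  0  0  0  0  0  0  0
 o  0  0  0  0  0  0  0  0
 l  0  0  0  0  0  0  0  0
 f  0  0  0  0  0  0  0  0
 e  0  0  0  0  0  0  0  0
 j  0  0  0  0  0  0  0  0
 k  0  0  0  0  0  0  0  0

0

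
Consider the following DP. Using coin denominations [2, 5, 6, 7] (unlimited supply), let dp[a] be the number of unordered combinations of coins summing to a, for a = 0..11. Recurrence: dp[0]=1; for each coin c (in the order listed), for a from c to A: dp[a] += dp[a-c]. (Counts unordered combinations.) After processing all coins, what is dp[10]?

after  coin     0     1     2     3     4     5     6     7     8     9    10    11
          2     1     0     1     0     1     0     1     0     1     0     1     0
          5     1     0     1     0     1     1     1     1     1     1     2     1
          6     1     0     1     0     1     1     2     1     2     1     3     2
          7     1     0     1     0     1     1     2     2     2     2     3     3

3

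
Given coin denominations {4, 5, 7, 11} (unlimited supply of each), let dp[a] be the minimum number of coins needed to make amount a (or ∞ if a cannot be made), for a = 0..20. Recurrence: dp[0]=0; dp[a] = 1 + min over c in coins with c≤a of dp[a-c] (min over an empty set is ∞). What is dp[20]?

 a  0  1  2  3  4  5  6  7  8  9 10 11 12 13 14 15 16 17 18 19 20
dp  0  -  -  -  1  1  -  1  2  2  2  1  2  3  2  2  2  3  2  3  3
(- denotes ∞ / unreachable)

3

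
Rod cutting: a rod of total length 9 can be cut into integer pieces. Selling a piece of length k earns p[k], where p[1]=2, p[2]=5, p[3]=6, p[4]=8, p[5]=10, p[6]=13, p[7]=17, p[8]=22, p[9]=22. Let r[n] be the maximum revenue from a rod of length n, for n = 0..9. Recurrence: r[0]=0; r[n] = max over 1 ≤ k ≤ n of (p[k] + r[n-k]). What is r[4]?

   n    0    1    2    3    4    5    6    7    8    9
r[n]    0    2    5    7   10   12   15   17   22   24

10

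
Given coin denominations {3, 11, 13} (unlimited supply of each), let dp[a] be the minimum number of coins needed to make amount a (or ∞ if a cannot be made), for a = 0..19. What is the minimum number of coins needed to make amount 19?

 a  0  1  2  3  4  5  6  7  8  9 10 11 12 13 14 15 16 17 18 19
dp  0  -  -  1  -  -  2  -  -  3  -  1  4  1  2  5  2  3  6  3
(- denotes ∞ / unreachable)

3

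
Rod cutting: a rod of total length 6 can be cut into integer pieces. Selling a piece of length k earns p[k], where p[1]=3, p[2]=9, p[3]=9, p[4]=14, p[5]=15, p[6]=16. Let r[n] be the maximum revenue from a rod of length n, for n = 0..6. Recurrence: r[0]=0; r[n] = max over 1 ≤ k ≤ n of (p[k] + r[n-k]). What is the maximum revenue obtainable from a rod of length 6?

   n    0    1    2    3    4    5    6
r[n]    0    3    9   12   18   21   27

27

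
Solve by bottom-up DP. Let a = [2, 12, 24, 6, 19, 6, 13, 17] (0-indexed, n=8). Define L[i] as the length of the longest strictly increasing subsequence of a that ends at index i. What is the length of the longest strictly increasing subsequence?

   i    0    1    2    3    4    5    6    7
a[i]    2   12   24    6   19    6   13   17
L[i]    1    2    3    2    3    2    3    4

4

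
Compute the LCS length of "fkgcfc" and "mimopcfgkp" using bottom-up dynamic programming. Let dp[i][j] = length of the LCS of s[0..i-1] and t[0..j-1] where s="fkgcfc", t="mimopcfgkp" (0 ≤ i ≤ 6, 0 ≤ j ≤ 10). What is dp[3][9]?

   ''  m  i  m  o  p  c  f  g  k  p
''  0  0  0  0  0  0  0  0  0  0  0
 f  0  0  0  0  0  0  0  1  1  1  1
 k  0  0  0  0  0  0  0  1  1  2  2
 g  0  0  0  0  0  0  0  1  2  2  2
 c  0  0  0  0  0  0  1  1  2  2  2
 f  0  0  0  0  0  0  1  2  2  2  2
 c  0  0  0  0  0  0  1  2  2  2  2

2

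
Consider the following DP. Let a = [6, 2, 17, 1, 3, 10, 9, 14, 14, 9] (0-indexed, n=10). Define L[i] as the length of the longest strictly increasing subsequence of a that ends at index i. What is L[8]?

   i    0    1    2    3    4    5    6    7    8    9
a[i]    6    2   17    1    3   10    9   14   14    9
L[i]    1    1    2    1    2    3    3    4    4    3

4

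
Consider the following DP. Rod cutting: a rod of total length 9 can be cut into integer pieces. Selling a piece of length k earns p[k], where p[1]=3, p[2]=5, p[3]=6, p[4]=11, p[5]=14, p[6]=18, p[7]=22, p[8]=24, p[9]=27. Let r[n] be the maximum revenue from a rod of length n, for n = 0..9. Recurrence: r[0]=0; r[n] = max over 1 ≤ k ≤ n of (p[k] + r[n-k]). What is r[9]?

   n    0    1    2    3    4    5    6    7    8    9
r[n]    0    3    6    9   12   15   18   22   25   28

28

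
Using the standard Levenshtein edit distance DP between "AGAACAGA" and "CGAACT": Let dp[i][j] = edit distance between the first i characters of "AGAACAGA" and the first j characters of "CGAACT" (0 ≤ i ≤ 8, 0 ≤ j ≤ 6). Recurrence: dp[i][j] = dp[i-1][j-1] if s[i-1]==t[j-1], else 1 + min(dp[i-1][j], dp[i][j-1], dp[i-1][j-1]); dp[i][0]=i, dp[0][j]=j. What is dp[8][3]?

   ''  C  G  A  A  C  T
''  0  1  2  3  4  5  6
 A  1  1  2  2  3  4  5
 G  2  2  1  2  3  4  5
 A  3  3  2  1  2  3  4
 A  4  4  3  2  1  2  3
 C  5  4  4  3  2  1  2
 A  6  5  5  4  3  2  2
 G  7  6  5  5  4  3  3
 A  8  7  6  5  5  4  4

5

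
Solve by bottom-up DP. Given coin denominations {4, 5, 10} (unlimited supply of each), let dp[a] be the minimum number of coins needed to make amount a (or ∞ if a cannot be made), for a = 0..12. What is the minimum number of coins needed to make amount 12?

 a  0  1  2  3  4  5  6  7  8  9 10 11 12
dp  0  -  -  -  1  1  -  -  2  2  1  -  3
(- denotes ∞ / unreachable)

3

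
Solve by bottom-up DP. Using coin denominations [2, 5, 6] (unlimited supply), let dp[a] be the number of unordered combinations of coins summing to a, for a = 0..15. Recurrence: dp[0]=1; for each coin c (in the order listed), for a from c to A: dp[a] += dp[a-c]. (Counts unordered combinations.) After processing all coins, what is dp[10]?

after  coin     0     1     2     3     4     5     6     7     8     9    10    11    12    13    14    15
          2     1     0     1     0     1     0     1     0     1     0     1     0     1     0     1     0
          5     1     0     1     0     1     1     1     1     1     1     2     1     2     1     2     2
          6     1     0     1     0     1     1     2     1     2     1     3     2     4     2     4     3

3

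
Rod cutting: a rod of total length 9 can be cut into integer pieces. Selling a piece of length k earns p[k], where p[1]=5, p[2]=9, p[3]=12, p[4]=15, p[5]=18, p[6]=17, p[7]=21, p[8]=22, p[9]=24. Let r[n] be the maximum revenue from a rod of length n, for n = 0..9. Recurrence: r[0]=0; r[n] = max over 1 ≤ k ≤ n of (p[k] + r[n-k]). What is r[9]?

45

   n    0    1    2    3    4    5    6    7    8    9
r[n]    0    5   10   15   20   25   30   35   40   45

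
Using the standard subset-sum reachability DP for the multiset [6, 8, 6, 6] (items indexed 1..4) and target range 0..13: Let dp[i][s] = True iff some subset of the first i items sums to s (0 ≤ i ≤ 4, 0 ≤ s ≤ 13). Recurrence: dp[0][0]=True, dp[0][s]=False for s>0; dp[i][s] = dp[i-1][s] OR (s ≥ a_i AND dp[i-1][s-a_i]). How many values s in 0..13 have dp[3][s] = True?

i\s   0   1   2   3   4   5   6   7   8   9  10  11  12  13
  0   T   F   F   F   F   F   F   F   F   F   F   F   F   F
  1   T   F   F   F   F   F   T   F   F   F   F   F   F   F
  2   T   F   F   F   F   F   T   F   T   F   F   F   F   F
  3   T   F   F   F   F   F   T   F   T   F   F   F   T   F
  4   T   F   F   F   F   F   T   F   T   F   F   F   T   F

4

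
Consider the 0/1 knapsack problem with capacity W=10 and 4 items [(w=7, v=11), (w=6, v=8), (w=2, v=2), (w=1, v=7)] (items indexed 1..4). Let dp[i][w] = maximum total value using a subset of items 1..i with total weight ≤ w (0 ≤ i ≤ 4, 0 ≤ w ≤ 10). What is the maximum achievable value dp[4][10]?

20

i\w   0   1   2   3   4   5   6   7   8   9  10
  0   0   0   0   0   0   0   0   0   0   0   0
  1   0   0   0   0   0   0   0  11  11  11  11
  2   0   0   0   0   0   0   8  11  11  11  11
  3   0   0   2   2   2   2   8  11  11  13  13
  4   0   7   7   9   9   9   9  15  18  18  20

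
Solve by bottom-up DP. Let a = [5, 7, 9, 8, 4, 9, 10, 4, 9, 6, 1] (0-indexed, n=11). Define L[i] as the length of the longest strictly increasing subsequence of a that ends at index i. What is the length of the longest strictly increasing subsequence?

5

   i    0    1    2    3    4    5    6    7    8    9   10
a[i]    5    7    9    8    4    9   10    4    9    6    1
L[i]    1    2    3    3    1    4    5    1    4    2    1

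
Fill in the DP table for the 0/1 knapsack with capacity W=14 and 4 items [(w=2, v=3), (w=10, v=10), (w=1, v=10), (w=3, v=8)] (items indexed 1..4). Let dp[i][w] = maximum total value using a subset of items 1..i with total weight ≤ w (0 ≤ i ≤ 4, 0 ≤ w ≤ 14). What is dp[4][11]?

21

i\w   0   1   2   3   4   5   6   7   8   9  10  11  12  13  14
  0   0   0   0   0   0   0   0   0   0   0   0   0   0   0   0
  1   0   0   3   3   3   3   3   3   3   3   3   3   3   3   3
  2   0   0   3   3   3   3   3   3   3   3  10  10  13  13  13
  3   0  10  10  13  13  13  13  13  13  13  13  20  20  23  23
  4   0  10  10  13  18  18  21  21  21  21  21  21  21  23  28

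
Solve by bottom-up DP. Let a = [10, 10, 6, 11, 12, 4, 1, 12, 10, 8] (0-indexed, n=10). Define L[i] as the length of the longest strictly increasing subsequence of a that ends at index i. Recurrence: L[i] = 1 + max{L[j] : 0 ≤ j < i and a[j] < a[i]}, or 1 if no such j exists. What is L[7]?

   i    0    1    2    3    4    5    6    7    8    9
a[i]   10   10    6   11   12    4    1   12   10    8
L[i]    1    1    1    2    3    1    1    3    2    2

3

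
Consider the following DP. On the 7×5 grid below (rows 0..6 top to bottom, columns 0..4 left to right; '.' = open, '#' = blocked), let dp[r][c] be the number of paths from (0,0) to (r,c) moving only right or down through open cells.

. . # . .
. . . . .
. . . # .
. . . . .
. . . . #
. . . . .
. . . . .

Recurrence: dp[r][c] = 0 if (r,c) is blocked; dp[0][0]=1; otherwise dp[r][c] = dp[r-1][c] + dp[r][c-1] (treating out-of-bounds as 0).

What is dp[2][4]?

2

r\c   0   1   2   3   4
  0   1   1   0   0   0
  1   1   2   2   2   2
  2   1   3   5   0   2
  3   1   4   9   9  11
  4   1   5  14  23   0
  5   1   6  20  43  43
  6   1   7  27  70 113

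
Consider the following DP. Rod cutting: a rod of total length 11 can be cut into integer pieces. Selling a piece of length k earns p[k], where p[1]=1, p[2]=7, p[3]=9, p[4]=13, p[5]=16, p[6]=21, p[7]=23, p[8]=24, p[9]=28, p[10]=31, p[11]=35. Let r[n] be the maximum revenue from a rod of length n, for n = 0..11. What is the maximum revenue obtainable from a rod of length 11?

37

   n    0    1    2    3    4    5    6    7    8    9   10   11
r[n]    0    1    7    9   14   16   21   23   28   30   35   37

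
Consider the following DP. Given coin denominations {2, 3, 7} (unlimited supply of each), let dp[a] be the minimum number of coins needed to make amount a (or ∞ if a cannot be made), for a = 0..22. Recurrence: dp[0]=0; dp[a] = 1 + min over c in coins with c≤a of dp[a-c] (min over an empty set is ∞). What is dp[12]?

3

 a  0  1  2  3  4  5  6  7  8  9 10 11 12 13 14 15 16 17 18 19 20 21 22
dp  0  -  1  1  2  2  2  1  3  2  2  3  3  3  2  4  3  3  4  4  4  3  5
(- denotes ∞ / unreachable)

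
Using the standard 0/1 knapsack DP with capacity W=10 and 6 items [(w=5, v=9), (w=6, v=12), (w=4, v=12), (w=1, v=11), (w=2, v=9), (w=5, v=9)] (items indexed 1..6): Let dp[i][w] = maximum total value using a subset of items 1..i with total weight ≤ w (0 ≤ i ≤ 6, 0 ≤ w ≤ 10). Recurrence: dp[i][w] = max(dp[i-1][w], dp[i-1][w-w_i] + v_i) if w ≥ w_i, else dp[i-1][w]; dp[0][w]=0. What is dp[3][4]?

12

i\w   0   1   2   3   4   5   6   7   8   9  10
  0   0   0   0   0   0   0   0   0   0   0   0
  1   0   0   0   0   0   9   9   9   9   9   9
  2   0   0   0   0   0   9  12  12  12  12  12
  3   0   0   0   0  12  12  12  12  12  21  24
  4   0  11  11  11  12  23  23  23  23  23  32
  5   0  11  11  20  20  23  23  32  32  32  32
  6   0  11  11  20  20  23  23  32  32  32  32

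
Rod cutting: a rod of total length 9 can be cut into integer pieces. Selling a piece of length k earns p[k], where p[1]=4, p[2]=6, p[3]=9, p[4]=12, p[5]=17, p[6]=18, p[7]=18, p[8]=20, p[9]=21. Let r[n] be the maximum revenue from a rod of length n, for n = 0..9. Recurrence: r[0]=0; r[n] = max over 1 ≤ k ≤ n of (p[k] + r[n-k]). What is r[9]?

36

   n    0    1    2    3    4    5    6    7    8    9
r[n]    0    4    8   12   16   20   24   28   32   36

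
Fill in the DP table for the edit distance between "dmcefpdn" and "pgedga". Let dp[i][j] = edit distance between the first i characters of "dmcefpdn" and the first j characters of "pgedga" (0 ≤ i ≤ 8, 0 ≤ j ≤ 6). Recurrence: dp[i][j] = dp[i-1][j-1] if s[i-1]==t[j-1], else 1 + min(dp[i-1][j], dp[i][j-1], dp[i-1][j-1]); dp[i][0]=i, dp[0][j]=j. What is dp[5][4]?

   ''  p  g  e  d  g  a
''  0  1  2  3  4  5  6
 d  1  1  2  3  3  4  5
 m  2  2  2  3  4  4  5
 c  3  3  3  3  4  5  5
 e  4  4  4  3  4  5  6
 f  5  5  5  4  4  5  6
 p  6  5  6  5  5  5  6
 d  7  6  6  6  5  6  6
 n  8  7  7  7  6  6  7

4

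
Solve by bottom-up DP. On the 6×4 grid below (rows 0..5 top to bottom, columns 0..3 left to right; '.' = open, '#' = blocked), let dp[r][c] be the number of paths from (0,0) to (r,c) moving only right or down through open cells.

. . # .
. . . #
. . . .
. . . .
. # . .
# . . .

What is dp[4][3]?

r\c   0   1   2   3
  0   1   1   0   0
  1   1   2   2   0
  2   1   3   5   5
  3   1   4   9  14
  4   1   0   9  23
  5   0   0   9  32

23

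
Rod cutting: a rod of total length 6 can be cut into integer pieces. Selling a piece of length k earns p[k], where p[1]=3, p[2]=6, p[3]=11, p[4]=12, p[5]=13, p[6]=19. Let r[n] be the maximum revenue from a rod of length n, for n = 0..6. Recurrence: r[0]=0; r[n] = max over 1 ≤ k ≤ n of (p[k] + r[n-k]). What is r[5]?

17

   n    0    1    2    3    4    5    6
r[n]    0    3    6   11   14   17   22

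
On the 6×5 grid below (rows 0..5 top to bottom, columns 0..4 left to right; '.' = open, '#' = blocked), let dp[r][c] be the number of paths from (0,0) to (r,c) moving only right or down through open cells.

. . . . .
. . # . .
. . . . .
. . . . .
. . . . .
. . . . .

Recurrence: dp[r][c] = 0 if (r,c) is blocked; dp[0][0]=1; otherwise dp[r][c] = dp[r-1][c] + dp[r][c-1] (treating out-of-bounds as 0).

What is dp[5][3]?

r\c   0   1   2   3   4
  0   1   1   1   1   1
  1   1   2   0   1   2
  2   1   3   3   4   6
  3   1   4   7  11  17
  4   1   5  12  23  40
  5   1   6  18  41  81

41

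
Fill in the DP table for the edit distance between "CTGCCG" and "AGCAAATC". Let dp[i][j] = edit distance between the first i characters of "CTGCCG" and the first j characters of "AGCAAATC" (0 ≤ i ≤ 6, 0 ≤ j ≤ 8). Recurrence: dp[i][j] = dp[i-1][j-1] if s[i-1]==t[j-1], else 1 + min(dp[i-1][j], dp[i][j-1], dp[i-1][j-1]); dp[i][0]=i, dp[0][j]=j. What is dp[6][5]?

   ''  A  G  C  A  A  A  T  C
''  0  1  2  3  4  5  6  7  8
 C  1  1  2  2  3  4  5  6  7
 T  2  2  2  3  3  4  5  5  6
 G  3  3  2  3  4  4  5  6  6
 C  4  4  3  2  3  4  5  6  6
 C  5  5  4  3  3  4  5  6  6
 G  6  6  5  4  4  4  5  6  7

4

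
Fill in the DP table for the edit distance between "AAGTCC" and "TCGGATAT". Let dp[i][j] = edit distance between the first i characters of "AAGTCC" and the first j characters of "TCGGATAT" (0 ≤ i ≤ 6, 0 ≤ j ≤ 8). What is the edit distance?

   ''  T  C  G  G  A  T  A  T
''  0  1  2  3  4  5  6  7  8
 A  1  1  2  3  4  4  5  6  7
 A  2  2  2  3  4  4  5  5  6
 G  3  3  3  2  3  4  5  6  6
 T  4  3  4  3  3  4  4  5  6
 C  5  4  3  4  4  4  5  5  6
 C  6  5  4  4  5  5  5  6  6

6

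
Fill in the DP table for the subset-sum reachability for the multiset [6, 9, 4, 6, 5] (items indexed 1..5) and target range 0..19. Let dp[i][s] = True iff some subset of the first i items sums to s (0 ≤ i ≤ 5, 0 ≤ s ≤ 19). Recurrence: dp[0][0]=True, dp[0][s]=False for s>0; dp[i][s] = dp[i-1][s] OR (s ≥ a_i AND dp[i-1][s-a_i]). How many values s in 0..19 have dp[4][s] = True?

10

i\s   0   1   2   3   4   5   6   7   8   9  10  11  12  13  14  15  16  17  18  19
  0   T   F   F   F   F   F   F   F   F   F   F   F   F   F   F   F   F   F   F   F
  1   T   F   F   F   F   F   T   F   F   F   F   F   F   F   F   F   F   F   F   F
  2   T   F   F   F   F   F   T   F   F   T   F   F   F   F   F   T   F   F   F   F
  3   T   F   F   F   T   F   T   F   F   T   T   F   F   T   F   T   F   F   F   T
  4   T   F   F   F   T   F   T   F   F   T   T   F   T   T   F   T   T   F   F   T
  5   T   F   F   F   T   T   T   F   F   T   T   T   T   T   T   T   T   T   T   T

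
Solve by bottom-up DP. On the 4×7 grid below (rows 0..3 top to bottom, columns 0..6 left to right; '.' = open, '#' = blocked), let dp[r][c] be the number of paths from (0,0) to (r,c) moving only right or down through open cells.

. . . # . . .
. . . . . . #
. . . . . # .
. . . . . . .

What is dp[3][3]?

r\c   0   1   2   3   4   5   6
  0   1   1   1   0   0   0   0
  1   1   2   3   3   3   3   0
  2   1   3   6   9  12   0   0
  3   1   4  10  19  31  31  31

19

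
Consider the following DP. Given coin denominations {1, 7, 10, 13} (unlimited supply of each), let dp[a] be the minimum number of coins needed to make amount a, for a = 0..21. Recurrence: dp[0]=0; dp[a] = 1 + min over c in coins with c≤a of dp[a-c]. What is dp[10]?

 a  0  1  2  3  4  5  6  7  8  9 10 11 12 13 14 15 16 17 18 19 20 21
dp  0  1  2  3  4  5  6  1  2  3  1  2  3  1  2  3  4  2  3  4  2  3

1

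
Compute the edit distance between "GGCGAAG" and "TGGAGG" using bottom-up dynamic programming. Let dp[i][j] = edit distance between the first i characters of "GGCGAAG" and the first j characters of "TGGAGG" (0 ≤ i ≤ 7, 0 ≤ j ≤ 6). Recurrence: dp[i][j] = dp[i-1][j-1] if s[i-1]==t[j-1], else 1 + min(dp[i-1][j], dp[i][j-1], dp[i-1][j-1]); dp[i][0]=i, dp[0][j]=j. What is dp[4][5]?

   ''  T  G  G  A  G  G
''  0  1  2  3  4  5  6
 G  1  1  1  2  3  4  5
 G  2  2  1  1  2  3  4
 C  3  3  2  2  2  3  4
 G  4  4  3  2  3  2  3
 A  5  5  4  3  2  3  3
 A  6  6  5  4  3  3  4
 G  7  7  6  5  4  3  3

2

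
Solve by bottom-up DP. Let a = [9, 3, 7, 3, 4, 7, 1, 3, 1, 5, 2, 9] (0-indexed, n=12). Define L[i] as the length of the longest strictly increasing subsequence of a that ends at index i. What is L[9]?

   i    0    1    2    3    4    5    6    7    8    9   10   11
a[i]    9    3    7    3    4    7    1    3    1    5    2    9
L[i]    1    1    2    1    2    3    1    2    1    3    2    4

3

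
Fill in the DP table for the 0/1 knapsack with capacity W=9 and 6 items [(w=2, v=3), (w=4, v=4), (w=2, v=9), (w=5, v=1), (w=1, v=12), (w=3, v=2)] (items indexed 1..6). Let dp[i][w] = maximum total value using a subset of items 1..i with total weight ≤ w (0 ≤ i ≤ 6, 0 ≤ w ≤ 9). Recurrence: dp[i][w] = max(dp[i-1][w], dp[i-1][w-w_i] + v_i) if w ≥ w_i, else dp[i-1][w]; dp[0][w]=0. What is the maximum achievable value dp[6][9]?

28

i\w   0   1   2   3   4   5   6   7   8   9
  0   0   0   0   0   0   0   0   0   0   0
  1   0   0   3   3   3   3   3   3   3   3
  2   0   0   3   3   4   4   7   7   7   7
  3   0   0   9   9  12  12  13  13  16  16
  4   0   0   9   9  12  12  13  13  16  16
  5   0  12  12  21  21  24  24  25  25  28
  6   0  12  12  21  21  24  24  25  26  28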